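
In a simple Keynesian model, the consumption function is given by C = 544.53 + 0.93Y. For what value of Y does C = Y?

At break-even, C = Y: 544.53 + 0.93Y = Y
0.07Y = 544.53, so Y = 544.53/0.07 = 7779

Y = 7779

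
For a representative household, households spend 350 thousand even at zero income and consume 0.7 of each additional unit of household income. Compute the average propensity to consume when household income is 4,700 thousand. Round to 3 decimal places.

C = 350 + 0.7(4700) = 3640
APC = C/Y = 3640/4700 = 0.774

APC = 0.774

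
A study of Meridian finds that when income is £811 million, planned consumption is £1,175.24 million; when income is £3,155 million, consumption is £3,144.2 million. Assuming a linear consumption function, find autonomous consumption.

MPC = ΔC/ΔY = (3144.2 − 1175.24)/(3155 − 811) = 1968.96/2344 = 0.84
a = C − MPC·Y = 1175.24 − 0.84(811) = 1175.24 − 681.24 = 494

a = 494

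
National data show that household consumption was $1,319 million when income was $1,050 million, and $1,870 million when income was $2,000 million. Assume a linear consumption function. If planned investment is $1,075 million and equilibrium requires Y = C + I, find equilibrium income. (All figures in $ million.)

Y = 4250

MPC = (1870 − 1319)/(2000 − 1050) = 551/950 = 0.58
a = 1319 − 0.58(1050) = 710
Equilibrium: Y = 710 + 0.58Y + 1075
0.42Y = 1785, so Y = 1785/0.42 = 4250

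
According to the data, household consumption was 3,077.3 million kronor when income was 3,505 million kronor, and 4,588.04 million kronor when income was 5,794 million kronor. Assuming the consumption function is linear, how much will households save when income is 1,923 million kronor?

S = -110.18

MPC = (4588.04 − 3077.3)/(5794 − 3505) = 1510.74/2289 = 0.66
a = 3077.3 − 0.66(3505) = 3077.3 − 2313.3 = 764
C = 764 + 0.66(1923) = 2033.18
S = 1923 − 2033.18 = -110.18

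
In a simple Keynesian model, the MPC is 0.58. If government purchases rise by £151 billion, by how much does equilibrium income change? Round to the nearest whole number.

The multiplier is 1/(1 − MPC) = 1/0.42.
ΔY = 151/0.42 = 359.52 ≈ 360

ΔY ≈ 360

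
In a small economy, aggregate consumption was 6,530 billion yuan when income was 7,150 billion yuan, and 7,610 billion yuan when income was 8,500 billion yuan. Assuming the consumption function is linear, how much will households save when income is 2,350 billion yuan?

MPC = (7610 − 6530)/(8500 − 7150) = 1080/1350 = 0.8
a = 6530 − 0.8(7150) = 6530 − 5720 = 810
C = 810 + 0.8(2350) = 2690
S = 2350 − 2690 = -340

S = -340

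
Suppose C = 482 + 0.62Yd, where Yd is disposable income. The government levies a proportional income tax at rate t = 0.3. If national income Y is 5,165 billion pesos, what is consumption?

C = 2723.61

Yd = (1 − 0.3)(5165) = 0.7(5165) = 3615.5
C = 482 + 0.62(3615.5) = 482 + 2241.61 = 2723.61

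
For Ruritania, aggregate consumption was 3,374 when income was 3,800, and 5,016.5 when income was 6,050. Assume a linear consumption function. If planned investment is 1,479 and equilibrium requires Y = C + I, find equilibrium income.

Y = 7700

MPC = (5016.5 − 3374)/(6050 − 3800) = 1642.5/2250 = 0.73
a = 3374 − 0.73(3800) = 600
Equilibrium: Y = 600 + 0.73Y + 1479
0.27Y = 2079, so Y = 2079/0.27 = 7700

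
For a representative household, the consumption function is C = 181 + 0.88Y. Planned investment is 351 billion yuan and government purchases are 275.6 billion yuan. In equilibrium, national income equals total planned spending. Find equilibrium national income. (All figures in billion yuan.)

Y = C + I + G = 181 + 0.88Y + 351 + 275.6
Y − 0.88Y = 807.6
0.12Y = 807.6, so Y = 807.6/0.12 = 6730

Y = 6730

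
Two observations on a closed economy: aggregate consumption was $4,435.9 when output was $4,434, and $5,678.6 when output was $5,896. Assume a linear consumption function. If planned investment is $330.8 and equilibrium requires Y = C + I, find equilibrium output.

Y = 6652

MPC = (5678.6 − 4435.9)/(5896 − 4434) = 1242.7/1462 = 0.85
a = 4435.9 − 0.85(4434) = 667
Equilibrium: Y = 667 + 0.85Y + 330.8
0.15Y = 997.8, so Y = 997.8/0.15 = 6652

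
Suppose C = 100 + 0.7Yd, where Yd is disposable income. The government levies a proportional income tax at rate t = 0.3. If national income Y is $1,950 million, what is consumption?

Yd = (1 − 0.3)(1950) = 0.7(1950) = 1365
C = 100 + 0.7(1365) = 100 + 955.5 = 1055.5

C = 1055.5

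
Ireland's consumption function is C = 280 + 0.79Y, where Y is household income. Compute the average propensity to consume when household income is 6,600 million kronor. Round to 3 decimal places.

APC = 0.832

C = 280 + 0.79(6600) = 5494
APC = C/Y = 5494/6600 = 0.832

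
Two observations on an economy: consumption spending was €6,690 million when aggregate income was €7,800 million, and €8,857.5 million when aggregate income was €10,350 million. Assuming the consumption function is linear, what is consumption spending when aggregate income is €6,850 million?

MPC = (8857.5 − 6690)/(10350 − 7800) = 2167.5/2550 = 0.85
a = 6690 − 0.85(7800) = 6690 − 6630 = 60
C = 60 + 0.85(6850) = 60 + 5822.5 = 5882.5

C = 5882.5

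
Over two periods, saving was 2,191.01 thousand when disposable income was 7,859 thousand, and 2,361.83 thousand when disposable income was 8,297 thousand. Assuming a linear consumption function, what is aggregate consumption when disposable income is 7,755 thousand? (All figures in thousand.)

MPS = ΔS/ΔY = (2361.83 − 2191.01)/(8297 − 7859) = 170.82/438 = 0.39
MPC = 1 − MPS = 0.61
Autonomous saving = 2191.01 − 0.39(7859) = -874, so a = 874
C = 874 + 0.61(7755) = 874 + 4730.55 = 5604.55

C = 5604.55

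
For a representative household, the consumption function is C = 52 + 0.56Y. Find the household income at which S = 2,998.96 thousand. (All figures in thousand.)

Y = 6934

S = Y − C = -52 + 0.44Y
-52 + 0.44Y = 2998.96, so 0.44Y = 3050.96 and Y = 6934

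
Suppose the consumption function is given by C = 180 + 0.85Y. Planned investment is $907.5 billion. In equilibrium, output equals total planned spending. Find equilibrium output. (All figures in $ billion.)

Y = 7250

Y = C + I = 180 + 0.85Y + 907.5
Y − 0.85Y = 1087.5
0.15Y = 1087.5, so Y = 1087.5/0.15 = 7250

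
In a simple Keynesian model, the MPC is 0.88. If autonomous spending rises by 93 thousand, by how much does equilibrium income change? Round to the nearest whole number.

The multiplier is 1/(1 − MPC) = 1/0.12.
ΔY = 93/0.12 = 775.00 ≈ 775

ΔY ≈ 775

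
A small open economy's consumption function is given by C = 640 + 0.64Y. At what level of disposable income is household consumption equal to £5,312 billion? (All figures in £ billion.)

640 + 0.64Y = 5312
0.64Y = 4672, so Y = 4672/0.64 = 7300

Y = 7300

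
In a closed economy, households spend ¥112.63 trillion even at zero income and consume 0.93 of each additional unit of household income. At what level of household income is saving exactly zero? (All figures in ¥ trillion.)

Y = 1609

At break-even, C = Y: 112.63 + 0.93Y = Y
0.07Y = 112.63, so Y = 112.63/0.07 = 1609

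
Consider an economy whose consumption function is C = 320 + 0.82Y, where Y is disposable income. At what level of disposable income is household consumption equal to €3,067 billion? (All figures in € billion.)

320 + 0.82Y = 3067
0.82Y = 2747, so Y = 2747/0.82 = 3350

Y = 3350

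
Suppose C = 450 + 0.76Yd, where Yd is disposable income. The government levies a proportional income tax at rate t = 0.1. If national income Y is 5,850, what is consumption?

Yd = (1 − 0.1)(5850) = 0.9(5850) = 5265
C = 450 + 0.76(5265) = 450 + 4001.4 = 4451.4

C = 4451.4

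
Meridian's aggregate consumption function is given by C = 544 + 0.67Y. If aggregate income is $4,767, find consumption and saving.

C = 3737.89; S = 1029.11

C = 544 + 0.67(4767) = 544 + 3193.89 = 3737.89
S = Y − C = 4767 − 3737.89 = 1029.11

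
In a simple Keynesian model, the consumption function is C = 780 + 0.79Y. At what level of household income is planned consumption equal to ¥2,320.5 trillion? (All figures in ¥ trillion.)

780 + 0.79Y = 2320.5
0.79Y = 1540.5, so Y = 1540.5/0.79 = 1950

Y = 1950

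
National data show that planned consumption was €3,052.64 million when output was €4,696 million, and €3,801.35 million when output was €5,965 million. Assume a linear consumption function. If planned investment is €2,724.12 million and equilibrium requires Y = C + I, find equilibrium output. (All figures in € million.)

Y = 7332

MPC = (3801.35 − 3052.64)/(5965 − 4696) = 748.71/1269 = 0.59
a = 3052.64 − 0.59(4696) = 282
Equilibrium: Y = 282 + 0.59Y + 2724.12
0.41Y = 3006.12, so Y = 3006.12/0.41 = 7332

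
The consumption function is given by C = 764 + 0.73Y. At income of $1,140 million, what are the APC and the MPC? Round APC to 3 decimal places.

MPC = 0.73 (the slope of the consumption function)
C = 764 + 0.73(1140) = 1596.2, so APC = 1596.2/1140 = 1.400

APC = 1.400; MPC = 0.73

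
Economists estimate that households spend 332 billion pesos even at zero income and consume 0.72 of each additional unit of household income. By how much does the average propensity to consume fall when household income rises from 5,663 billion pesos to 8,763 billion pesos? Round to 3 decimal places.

ΔAPC = 0.021

At Y = 5663: C = 332 + 0.72(5663) = 4409.36, APC = 4409.36/5663 = 0.7786
At Y = 8763: C = 6641.36, APC = 6641.36/8763 = 0.7579
Fall in APC = 0.7786 − 0.7579 = 0.0207 ≈ 0.021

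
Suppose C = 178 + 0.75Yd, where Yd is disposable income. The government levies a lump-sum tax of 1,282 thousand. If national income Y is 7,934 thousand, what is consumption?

C = 5167

Yd = Y − T = 7934 − 1282 = 6652
C = 178 + 0.75(6652) = 178 + 4989 = 5167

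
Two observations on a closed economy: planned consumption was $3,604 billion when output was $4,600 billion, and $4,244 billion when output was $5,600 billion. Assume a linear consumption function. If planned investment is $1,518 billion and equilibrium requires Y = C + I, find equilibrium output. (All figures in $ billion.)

Y = 6050

MPC = (4244 − 3604)/(5600 − 4600) = 640/1000 = 0.64
a = 3604 − 0.64(4600) = 660
Equilibrium: Y = 660 + 0.64Y + 1518
0.36Y = 2178, so Y = 2178/0.36 = 6050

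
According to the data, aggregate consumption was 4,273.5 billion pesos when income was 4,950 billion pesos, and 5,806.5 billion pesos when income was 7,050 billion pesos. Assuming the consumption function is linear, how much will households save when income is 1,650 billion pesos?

MPC = (5806.5 − 4273.5)/(7050 − 4950) = 1533/2100 = 0.73
a = 4273.5 − 0.73(4950) = 4273.5 − 3613.5 = 660
C = 660 + 0.73(1650) = 1864.5
S = 1650 − 1864.5 = -214.5

S = -214.5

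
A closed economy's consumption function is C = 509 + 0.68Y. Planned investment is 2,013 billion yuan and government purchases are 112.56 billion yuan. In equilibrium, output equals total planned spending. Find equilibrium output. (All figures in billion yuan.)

Y = C + I + G = 509 + 0.68Y + 2013 + 112.56
Y − 0.68Y = 2634.56
0.32Y = 2634.56, so Y = 2634.56/0.32 = 8233

Y = 8233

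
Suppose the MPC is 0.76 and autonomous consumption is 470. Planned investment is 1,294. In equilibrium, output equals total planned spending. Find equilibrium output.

Y = C + I = 470 + 0.76Y + 1294
Y − 0.76Y = 1764
0.24Y = 1764, so Y = 1764/0.24 = 7350

Y = 7350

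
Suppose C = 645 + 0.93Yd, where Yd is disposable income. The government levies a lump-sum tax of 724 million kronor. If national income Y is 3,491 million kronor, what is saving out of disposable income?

Yd = Y − T = 3491 − 724 = 2767
C = 645 + 0.93(2767) = 645 + 2573.31 = 3218.31
S = Yd − C = 2767 − 3218.31 = -451.31

S = -451.31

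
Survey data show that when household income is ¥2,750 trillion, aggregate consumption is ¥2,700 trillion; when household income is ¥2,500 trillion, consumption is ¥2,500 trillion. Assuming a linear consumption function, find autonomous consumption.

a = 500

MPC = ΔC/ΔY = (2700 − 2500)/(2750 − 2500) = 200/250 = 0.8
a = C − MPC·Y = 2500 − 0.8(2500) = 2500 − 2000 = 500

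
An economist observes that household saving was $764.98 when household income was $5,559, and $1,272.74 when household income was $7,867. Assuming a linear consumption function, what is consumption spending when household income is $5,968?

MPS = ΔS/ΔY = (1272.74 − 764.98)/(7867 − 5559) = 507.76/2308 = 0.22
MPC = 1 − MPS = 0.78
Autonomous saving = 764.98 − 0.22(5559) = -458, so a = 458
C = 458 + 0.78(5968) = 458 + 4655.04 = 5113.04

C = 5113.04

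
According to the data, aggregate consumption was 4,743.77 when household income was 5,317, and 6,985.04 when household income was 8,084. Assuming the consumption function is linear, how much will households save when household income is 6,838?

MPC = (6985.04 − 4743.77)/(8084 − 5317) = 2241.27/2767 = 0.81
a = 4743.77 − 0.81(5317) = 4743.77 − 4306.77 = 437
C = 437 + 0.81(6838) = 5975.78
S = 6838 − 5975.78 = 862.22

S = 862.22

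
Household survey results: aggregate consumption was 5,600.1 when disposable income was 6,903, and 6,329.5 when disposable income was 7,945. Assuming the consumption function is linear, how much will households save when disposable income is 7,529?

MPC = (6329.5 − 5600.1)/(7945 − 6903) = 729.4/1042 = 0.7
a = 5600.1 − 0.7(6903) = 5600.1 − 4832.1 = 768
C = 768 + 0.7(7529) = 6038.3
S = 7529 − 6038.3 = 1490.7

S = 1490.7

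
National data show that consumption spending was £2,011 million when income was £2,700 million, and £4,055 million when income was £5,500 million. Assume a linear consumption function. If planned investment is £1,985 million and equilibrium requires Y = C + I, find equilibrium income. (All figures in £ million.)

MPC = (4055 − 2011)/(5500 − 2700) = 2044/2800 = 0.73
a = 2011 − 0.73(2700) = 40
Equilibrium: Y = 40 + 0.73Y + 1985
0.27Y = 2025, so Y = 2025/0.27 = 7500

Y = 7500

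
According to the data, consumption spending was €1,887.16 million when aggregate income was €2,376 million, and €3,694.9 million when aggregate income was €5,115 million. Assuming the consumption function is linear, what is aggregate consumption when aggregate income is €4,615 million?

C = 3364.9

MPC = (3694.9 − 1887.16)/(5115 − 2376) = 1807.74/2739 = 0.66
a = 1887.16 − 0.66(2376) = 1887.16 − 1568.16 = 319
C = 319 + 0.66(4615) = 319 + 3045.9 = 3364.9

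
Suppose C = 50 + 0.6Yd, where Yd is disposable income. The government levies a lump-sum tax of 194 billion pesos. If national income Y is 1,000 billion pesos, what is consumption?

C = 533.6

Yd = Y − T = 1000 − 194 = 806
C = 50 + 0.6(806) = 50 + 483.6 = 533.6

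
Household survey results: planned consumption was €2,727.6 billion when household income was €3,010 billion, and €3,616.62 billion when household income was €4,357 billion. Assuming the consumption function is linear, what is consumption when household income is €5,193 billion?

MPC = (3616.62 − 2727.6)/(4357 − 3010) = 889.02/1347 = 0.66
a = 2727.6 − 0.66(3010) = 2727.6 − 1986.6 = 741
C = 741 + 0.66(5193) = 741 + 3427.38 = 4168.38

C = 4168.38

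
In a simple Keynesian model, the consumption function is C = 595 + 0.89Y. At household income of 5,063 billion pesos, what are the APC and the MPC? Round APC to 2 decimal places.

APC = 1.01; MPC = 0.89

MPC = 0.89 (the slope of the consumption function)
C = 595 + 0.89(5063) = 5101.07, so APC = 5101.07/5063 = 1.01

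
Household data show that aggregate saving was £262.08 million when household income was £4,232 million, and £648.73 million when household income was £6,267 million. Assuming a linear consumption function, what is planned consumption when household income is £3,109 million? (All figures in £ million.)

MPS = ΔS/ΔY = (648.73 − 262.08)/(6267 − 4232) = 386.65/2035 = 0.19
MPC = 1 − MPS = 0.81
Autonomous saving = 262.08 − 0.19(4232) = -542, so a = 542
C = 542 + 0.81(3109) = 542 + 2518.29 = 3060.29

C = 3060.29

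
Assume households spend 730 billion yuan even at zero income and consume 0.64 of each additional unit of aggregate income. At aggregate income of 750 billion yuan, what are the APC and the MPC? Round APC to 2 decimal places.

MPC = 0.64 (the slope of the consumption function)
C = 730 + 0.64(750) = 1210, so APC = 1210/750 = 1.61

APC = 1.61; MPC = 0.64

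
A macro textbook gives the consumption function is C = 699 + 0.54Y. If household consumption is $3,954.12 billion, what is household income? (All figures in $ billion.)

699 + 0.54Y = 3954.12
0.54Y = 3255.12, so Y = 3255.12/0.54 = 6028

Y = 6028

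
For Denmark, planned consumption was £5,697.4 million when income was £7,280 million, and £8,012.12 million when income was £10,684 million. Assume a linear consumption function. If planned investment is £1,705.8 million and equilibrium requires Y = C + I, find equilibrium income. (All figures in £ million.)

MPC = (8012.12 − 5697.4)/(10684 − 7280) = 2314.72/3404 = 0.68
a = 5697.4 − 0.68(7280) = 747
Equilibrium: Y = 747 + 0.68Y + 1705.8
0.32Y = 2452.8, so Y = 2452.8/0.32 = 7665

Y = 7665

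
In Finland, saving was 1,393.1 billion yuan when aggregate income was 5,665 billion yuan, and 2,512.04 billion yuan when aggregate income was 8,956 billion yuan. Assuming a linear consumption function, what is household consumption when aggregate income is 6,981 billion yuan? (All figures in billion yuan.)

C = 5140.46

MPS = ΔS/ΔY = (2512.04 − 1393.1)/(8956 − 5665) = 1118.94/3291 = 0.34
MPC = 1 − MPS = 0.66
Autonomous saving = 1393.1 − 0.34(5665) = -533, so a = 533
C = 533 + 0.66(6981) = 533 + 4607.46 = 5140.46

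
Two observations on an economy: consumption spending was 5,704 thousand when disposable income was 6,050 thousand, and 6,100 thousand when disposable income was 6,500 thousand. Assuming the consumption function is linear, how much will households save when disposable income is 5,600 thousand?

MPC = (6100 − 5704)/(6500 − 6050) = 396/450 = 0.88
a = 5704 − 0.88(6050) = 5704 − 5324 = 380
C = 380 + 0.88(5600) = 5308
S = 5600 − 5308 = 292

S = 292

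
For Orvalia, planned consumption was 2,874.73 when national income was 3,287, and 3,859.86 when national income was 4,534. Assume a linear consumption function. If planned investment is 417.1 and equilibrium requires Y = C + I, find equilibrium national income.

MPC = (3859.86 − 2874.73)/(4534 − 3287) = 985.13/1247 = 0.79
a = 2874.73 − 0.79(3287) = 278
Equilibrium: Y = 278 + 0.79Y + 417.1
0.21Y = 695.1, so Y = 695.1/0.21 = 3310

Y = 3310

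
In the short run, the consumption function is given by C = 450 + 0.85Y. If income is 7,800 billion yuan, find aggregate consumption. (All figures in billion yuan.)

C = 450 + 0.85(7800) = 450 + 6630 = 7080

C = 7080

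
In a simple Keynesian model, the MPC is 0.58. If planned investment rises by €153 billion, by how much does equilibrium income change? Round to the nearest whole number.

The multiplier is 1/(1 − MPC) = 1/0.42.
ΔY = 153/0.42 = 364.29 ≈ 364

ΔY ≈ 364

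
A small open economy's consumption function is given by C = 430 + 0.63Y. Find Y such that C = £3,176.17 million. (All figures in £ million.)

Y = 4359

430 + 0.63Y = 3176.17
0.63Y = 2746.17, so Y = 2746.17/0.63 = 4359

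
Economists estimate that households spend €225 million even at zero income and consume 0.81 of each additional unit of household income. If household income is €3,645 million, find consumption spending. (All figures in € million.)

C = 3177.45

C = 225 + 0.81(3645) = 225 + 2952.45 = 3177.45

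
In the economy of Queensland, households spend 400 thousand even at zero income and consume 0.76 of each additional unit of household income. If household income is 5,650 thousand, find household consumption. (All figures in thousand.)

C = 4694

C = 400 + 0.76(5650) = 400 + 4294 = 4694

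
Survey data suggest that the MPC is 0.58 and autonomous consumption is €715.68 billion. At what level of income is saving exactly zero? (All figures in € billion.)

At break-even, C = Y: 715.68 + 0.58Y = Y
0.42Y = 715.68, so Y = 715.68/0.42 = 1704

Y = 1704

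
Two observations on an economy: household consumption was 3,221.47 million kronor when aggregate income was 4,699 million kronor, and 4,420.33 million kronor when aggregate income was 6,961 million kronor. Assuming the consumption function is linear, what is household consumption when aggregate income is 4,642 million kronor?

C = 3191.26

MPC = (4420.33 − 3221.47)/(6961 − 4699) = 1198.86/2262 = 0.53
a = 3221.47 − 0.53(4699) = 3221.47 − 2490.47 = 731
C = 731 + 0.53(4642) = 731 + 2460.26 = 3191.26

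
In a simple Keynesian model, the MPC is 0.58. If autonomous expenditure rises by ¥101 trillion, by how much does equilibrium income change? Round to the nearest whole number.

ΔY ≈ 240

The multiplier is 1/(1 − MPC) = 1/0.42.
ΔY = 101/0.42 = 240.48 ≈ 240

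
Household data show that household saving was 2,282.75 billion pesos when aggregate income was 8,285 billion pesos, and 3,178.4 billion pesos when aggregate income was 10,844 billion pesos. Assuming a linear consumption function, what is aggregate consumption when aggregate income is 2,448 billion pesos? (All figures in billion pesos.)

MPS = ΔS/ΔY = (3178.4 − 2282.75)/(10844 − 8285) = 895.65/2559 = 0.35
MPC = 1 − MPS = 0.65
Autonomous saving = 2282.75 − 0.35(8285) = -617, so a = 617
C = 617 + 0.65(2448) = 617 + 1591.2 = 2208.2

C = 2208.2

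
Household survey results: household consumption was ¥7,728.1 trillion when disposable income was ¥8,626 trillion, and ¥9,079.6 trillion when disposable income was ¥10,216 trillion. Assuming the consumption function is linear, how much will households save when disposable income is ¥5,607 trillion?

S = 445.05

MPC = (9079.6 − 7728.1)/(10216 − 8626) = 1351.5/1590 = 0.85
a = 7728.1 − 0.85(8626) = 7728.1 − 7332.1 = 396
C = 396 + 0.85(5607) = 5161.95
S = 5607 − 5161.95 = 445.05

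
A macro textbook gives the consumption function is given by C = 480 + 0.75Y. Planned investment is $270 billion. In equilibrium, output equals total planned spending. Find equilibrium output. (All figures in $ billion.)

Y = C + I = 480 + 0.75Y + 270
Y − 0.75Y = 750
0.25Y = 750, so Y = 750/0.25 = 3000

Y = 3000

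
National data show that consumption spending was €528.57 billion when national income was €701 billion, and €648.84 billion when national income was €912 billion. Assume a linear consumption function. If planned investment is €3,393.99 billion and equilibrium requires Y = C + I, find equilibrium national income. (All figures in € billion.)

MPC = (648.84 − 528.57)/(912 − 701) = 120.27/211 = 0.57
a = 528.57 − 0.57(701) = 129
Equilibrium: Y = 129 + 0.57Y + 3393.99
0.43Y = 3522.99, so Y = 3522.99/0.43 = 8193

Y = 8193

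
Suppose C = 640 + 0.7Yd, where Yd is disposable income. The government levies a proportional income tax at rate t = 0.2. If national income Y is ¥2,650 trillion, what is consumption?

Yd = (1 − 0.2)(2650) = 0.8(2650) = 2120
C = 640 + 0.7(2120) = 640 + 1484 = 2124

C = 2124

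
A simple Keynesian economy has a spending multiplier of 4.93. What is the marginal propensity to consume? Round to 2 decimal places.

k = 1/(1 − MPC), so 1 − MPC = 1/k = 1/4.93 = 0.2028
MPC = 1 − 0.2028 = 0.80

MPC = 0.80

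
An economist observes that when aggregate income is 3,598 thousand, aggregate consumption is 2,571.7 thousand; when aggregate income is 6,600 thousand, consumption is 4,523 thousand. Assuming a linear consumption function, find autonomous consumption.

MPC = ΔC/ΔY = (4523 − 2571.7)/(6600 − 3598) = 1951.3/3002 = 0.65
a = C − MPC·Y = 2571.7 − 0.65(3598) = 2571.7 − 2338.7 = 233

a = 233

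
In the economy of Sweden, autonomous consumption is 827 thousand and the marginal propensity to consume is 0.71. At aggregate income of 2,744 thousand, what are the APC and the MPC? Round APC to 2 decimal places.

MPC = 0.71 (the slope of the consumption function)
C = 827 + 0.71(2744) = 2775.24, so APC = 2775.24/2744 = 1.01

APC = 1.01; MPC = 0.71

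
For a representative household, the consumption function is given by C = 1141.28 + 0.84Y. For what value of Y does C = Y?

Y = 7133

At break-even, C = Y: 1141.28 + 0.84Y = Y
0.16Y = 1141.28, so Y = 1141.28/0.16 = 7133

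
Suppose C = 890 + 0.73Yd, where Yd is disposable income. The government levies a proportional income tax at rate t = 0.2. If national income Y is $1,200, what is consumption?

C = 1590.8

Yd = (1 − 0.2)(1200) = 0.8(1200) = 960
C = 890 + 0.73(960) = 890 + 700.8 = 1590.8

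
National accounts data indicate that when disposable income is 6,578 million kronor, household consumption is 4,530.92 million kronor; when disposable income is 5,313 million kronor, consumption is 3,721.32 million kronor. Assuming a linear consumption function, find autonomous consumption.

a = 321

MPC = ΔC/ΔY = (4530.92 − 3721.32)/(6578 − 5313) = 809.6/1265 = 0.64
a = C − MPC·Y = 3721.32 − 0.64(5313) = 3721.32 − 3400.32 = 321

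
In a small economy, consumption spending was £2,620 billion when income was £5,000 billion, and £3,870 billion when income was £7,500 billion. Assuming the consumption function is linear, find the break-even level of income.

Y = 240

MPC = (3870 − 2620)/(7500 − 5000) = 1250/2500 = 0.5
a = 2620 − 0.5(5000) = 2620 − 2500 = 120
Break-even: Y = a/(1−MPC) = 120/0.5 = 240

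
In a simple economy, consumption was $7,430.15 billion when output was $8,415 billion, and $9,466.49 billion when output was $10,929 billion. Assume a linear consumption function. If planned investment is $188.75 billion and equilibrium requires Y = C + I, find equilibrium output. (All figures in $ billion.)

MPC = (9466.49 − 7430.15)/(10929 − 8415) = 2036.34/2514 = 0.81
a = 7430.15 − 0.81(8415) = 614
Equilibrium: Y = 614 + 0.81Y + 188.75
0.19Y = 802.75, so Y = 802.75/0.19 = 4225

Y = 4225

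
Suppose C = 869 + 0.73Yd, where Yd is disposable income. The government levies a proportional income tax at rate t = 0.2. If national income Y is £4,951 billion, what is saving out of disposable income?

S = 200.416

Yd = (1 − 0.2)(4951) = 0.8(4951) = 3960.8
C = 869 + 0.73(3960.8) = 869 + 2891.384 = 3760.384
S = Yd − C = 3960.8 − 3760.384 = 200.416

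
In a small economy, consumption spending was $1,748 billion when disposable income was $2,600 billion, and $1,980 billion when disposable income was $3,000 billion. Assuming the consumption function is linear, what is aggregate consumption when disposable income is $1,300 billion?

MPC = (1980 − 1748)/(3000 − 2600) = 232/400 = 0.58
a = 1748 − 0.58(2600) = 1748 − 1508 = 240
C = 240 + 0.58(1300) = 240 + 754 = 994

C = 994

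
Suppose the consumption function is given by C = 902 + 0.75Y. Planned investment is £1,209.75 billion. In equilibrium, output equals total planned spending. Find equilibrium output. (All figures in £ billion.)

Y = C + I = 902 + 0.75Y + 1209.75
Y − 0.75Y = 2111.75
0.25Y = 2111.75, so Y = 2111.75/0.25 = 8447

Y = 8447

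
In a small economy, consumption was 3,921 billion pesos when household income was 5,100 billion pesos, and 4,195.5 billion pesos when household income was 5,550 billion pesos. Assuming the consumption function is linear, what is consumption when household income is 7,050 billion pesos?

C = 5110.5

MPC = (4195.5 − 3921)/(5550 − 5100) = 274.5/450 = 0.61
a = 3921 − 0.61(5100) = 3921 − 3111 = 810
C = 810 + 0.61(7050) = 810 + 4300.5 = 5110.5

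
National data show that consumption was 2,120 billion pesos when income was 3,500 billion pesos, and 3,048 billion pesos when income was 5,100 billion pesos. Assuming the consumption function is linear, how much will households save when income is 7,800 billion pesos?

S = 3186

MPC = (3048 − 2120)/(5100 − 3500) = 928/1600 = 0.58
a = 2120 − 0.58(3500) = 2120 − 2030 = 90
C = 90 + 0.58(7800) = 4614
S = 7800 − 4614 = 3186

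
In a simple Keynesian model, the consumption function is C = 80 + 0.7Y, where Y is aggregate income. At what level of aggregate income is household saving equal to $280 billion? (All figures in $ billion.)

S = Y − C = -80 + 0.3Y
-80 + 0.3Y = 280, so 0.3Y = 360 and Y = 1200

Y = 1200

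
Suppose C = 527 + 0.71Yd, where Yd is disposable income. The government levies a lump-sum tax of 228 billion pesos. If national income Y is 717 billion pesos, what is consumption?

Yd = Y − T = 717 − 228 = 489
C = 527 + 0.71(489) = 527 + 347.19 = 874.19

C = 874.19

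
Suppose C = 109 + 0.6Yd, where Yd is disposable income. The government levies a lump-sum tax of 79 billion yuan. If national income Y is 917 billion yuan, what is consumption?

C = 611.8

Yd = Y − T = 917 − 79 = 838
C = 109 + 0.6(838) = 109 + 502.8 = 611.8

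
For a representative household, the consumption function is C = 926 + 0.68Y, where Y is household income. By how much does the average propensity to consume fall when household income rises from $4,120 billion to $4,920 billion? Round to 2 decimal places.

ΔAPC = 0.04

At Y = 4120: C = 926 + 0.68(4120) = 3727.6, APC = 3727.6/4120 = 0.905
At Y = 4920: C = 4271.6, APC = 4271.6/4920 = 0.868
Fall in APC = 0.905 − 0.868 = 0.037 ≈ 0.04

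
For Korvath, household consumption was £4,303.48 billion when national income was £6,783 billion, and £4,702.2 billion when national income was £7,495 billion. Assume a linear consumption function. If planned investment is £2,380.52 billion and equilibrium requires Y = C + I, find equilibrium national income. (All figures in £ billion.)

MPC = (4702.2 − 4303.48)/(7495 − 6783) = 398.72/712 = 0.56
a = 4303.48 − 0.56(6783) = 505
Equilibrium: Y = 505 + 0.56Y + 2380.52
0.44Y = 2885.52, so Y = 2885.52/0.44 = 6558

Y = 6558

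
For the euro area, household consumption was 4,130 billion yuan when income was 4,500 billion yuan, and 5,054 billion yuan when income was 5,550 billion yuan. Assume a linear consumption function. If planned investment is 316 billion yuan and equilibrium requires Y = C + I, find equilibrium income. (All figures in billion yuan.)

MPC = (5054 − 4130)/(5550 − 4500) = 924/1050 = 0.88
a = 4130 − 0.88(4500) = 170
Equilibrium: Y = 170 + 0.88Y + 316
0.12Y = 486, so Y = 486/0.12 = 4050

Y = 4050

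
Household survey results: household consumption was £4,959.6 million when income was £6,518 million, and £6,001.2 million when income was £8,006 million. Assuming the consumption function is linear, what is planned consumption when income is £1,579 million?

MPC = (6001.2 − 4959.6)/(8006 − 6518) = 1041.6/1488 = 0.7
a = 4959.6 − 0.7(6518) = 4959.6 − 4562.6 = 397
C = 397 + 0.7(1579) = 397 + 1105.3 = 1502.3

C = 1502.3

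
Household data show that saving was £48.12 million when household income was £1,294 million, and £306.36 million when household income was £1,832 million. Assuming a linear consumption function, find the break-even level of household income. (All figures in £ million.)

MPS = ΔS/ΔY = (306.36 − 48.12)/(1832 − 1294) = 258.24/538 = 0.48
MPC = 1 − MPS = 0.52
From S(1294) = 48.12: −a + 0.48(1294) = 48.12, so a = 621.12 − 48.12 = 573
Break-even (S = 0): Y = a/MPS = 573/0.48 = 1193.75

Y = 1193.75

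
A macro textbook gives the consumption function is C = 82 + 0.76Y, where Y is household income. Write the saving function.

S = Y − C = Y − (82 + 0.76Y) = -82 + (1 − 0.76)Y

S = -82 + 0.24Y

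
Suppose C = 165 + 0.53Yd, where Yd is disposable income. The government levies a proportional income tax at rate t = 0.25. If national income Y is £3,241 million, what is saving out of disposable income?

Yd = (1 − 0.25)(3241) = 0.75(3241) = 2430.75
C = 165 + 0.53(2430.75) = 165 + 1288.2975 = 1453.2975
S = Yd − C = 2430.75 − 1453.2975 = 977.4525

S = 977.4525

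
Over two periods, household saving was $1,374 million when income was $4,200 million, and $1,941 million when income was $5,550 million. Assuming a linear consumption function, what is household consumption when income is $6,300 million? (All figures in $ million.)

C = 4044

MPS = ΔS/ΔY = (1941 − 1374)/(5550 − 4200) = 567/1350 = 0.42
MPC = 1 − MPS = 0.58
Autonomous saving = 1374 − 0.42(4200) = -390, so a = 390
C = 390 + 0.58(6300) = 390 + 3654 = 4044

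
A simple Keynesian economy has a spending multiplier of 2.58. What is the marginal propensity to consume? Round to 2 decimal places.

k = 1/(1 − MPC), so 1 − MPC = 1/k = 1/2.58 = 0.3876
MPC = 1 − 0.3876 = 0.61

MPC = 0.61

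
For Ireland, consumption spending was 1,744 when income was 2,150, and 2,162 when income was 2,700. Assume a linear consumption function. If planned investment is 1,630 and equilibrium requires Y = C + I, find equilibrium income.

MPC = (2162 − 1744)/(2700 − 2150) = 418/550 = 0.76
a = 1744 − 0.76(2150) = 110
Equilibrium: Y = 110 + 0.76Y + 1630
0.24Y = 1740, so Y = 1740/0.24 = 7250

Y = 7250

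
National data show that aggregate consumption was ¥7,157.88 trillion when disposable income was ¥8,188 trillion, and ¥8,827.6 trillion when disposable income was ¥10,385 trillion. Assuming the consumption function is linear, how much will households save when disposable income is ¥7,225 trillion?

MPC = (8827.6 − 7157.88)/(10385 − 8188) = 1669.72/2197 = 0.76
a = 7157.88 − 0.76(8188) = 7157.88 − 6222.88 = 935
C = 935 + 0.76(7225) = 6426
S = 7225 − 6426 = 799

S = 799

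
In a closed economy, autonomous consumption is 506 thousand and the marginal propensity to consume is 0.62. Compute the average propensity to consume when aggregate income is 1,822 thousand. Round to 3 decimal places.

APC = 0.898

C = 506 + 0.62(1822) = 1635.64
APC = C/Y = 1635.64/1822 = 0.898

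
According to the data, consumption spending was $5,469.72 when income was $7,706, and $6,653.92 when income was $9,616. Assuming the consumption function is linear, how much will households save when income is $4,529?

S = 1029.02

MPC = (6653.92 − 5469.72)/(9616 − 7706) = 1184.2/1910 = 0.62
a = 5469.72 − 0.62(7706) = 5469.72 − 4777.72 = 692
C = 692 + 0.62(4529) = 3499.98
S = 4529 − 3499.98 = 1029.02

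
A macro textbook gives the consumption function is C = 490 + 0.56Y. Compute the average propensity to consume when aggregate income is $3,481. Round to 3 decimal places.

C = 490 + 0.56(3481) = 2439.36
APC = C/Y = 2439.36/3481 = 0.701

APC = 0.701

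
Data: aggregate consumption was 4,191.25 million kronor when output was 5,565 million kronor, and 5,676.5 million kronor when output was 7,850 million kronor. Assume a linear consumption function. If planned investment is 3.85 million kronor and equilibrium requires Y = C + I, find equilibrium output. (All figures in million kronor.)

MPC = (5676.5 − 4191.25)/(7850 − 5565) = 1485.25/2285 = 0.65
a = 4191.25 − 0.65(5565) = 574
Equilibrium: Y = 574 + 0.65Y + 3.85
0.35Y = 577.85, so Y = 577.85/0.35 = 1651

Y = 1651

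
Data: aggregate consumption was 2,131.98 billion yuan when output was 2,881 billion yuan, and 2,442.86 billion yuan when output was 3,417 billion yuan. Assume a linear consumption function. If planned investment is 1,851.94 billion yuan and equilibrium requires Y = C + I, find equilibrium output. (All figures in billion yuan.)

MPC = (2442.86 − 2131.98)/(3417 − 2881) = 310.88/536 = 0.58
a = 2131.98 − 0.58(2881) = 461
Equilibrium: Y = 461 + 0.58Y + 1851.94
0.42Y = 2312.94, so Y = 2312.94/0.42 = 5507

Y = 5507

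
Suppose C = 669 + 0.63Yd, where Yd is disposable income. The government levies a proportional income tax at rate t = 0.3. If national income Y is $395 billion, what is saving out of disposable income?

Yd = (1 − 0.3)(395) = 0.7(395) = 276.5
C = 669 + 0.63(276.5) = 669 + 174.195 = 843.195
S = Yd − C = 276.5 − 843.195 = -566.695

S = -566.695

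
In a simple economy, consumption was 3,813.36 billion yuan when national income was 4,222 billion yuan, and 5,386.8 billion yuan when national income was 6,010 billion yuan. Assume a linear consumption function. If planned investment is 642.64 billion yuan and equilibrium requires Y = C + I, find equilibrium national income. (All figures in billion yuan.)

MPC = (5386.8 − 3813.36)/(6010 − 4222) = 1573.44/1788 = 0.88
a = 3813.36 − 0.88(4222) = 98
Equilibrium: Y = 98 + 0.88Y + 642.64
0.12Y = 740.64, so Y = 740.64/0.12 = 6172

Y = 6172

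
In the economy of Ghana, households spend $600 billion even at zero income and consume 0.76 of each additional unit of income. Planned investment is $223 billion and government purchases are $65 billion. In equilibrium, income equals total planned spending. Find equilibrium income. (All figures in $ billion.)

Y = C + I + G = 600 + 0.76Y + 223 + 65
Y − 0.76Y = 888
0.24Y = 888, so Y = 888/0.24 = 3700

Y = 3700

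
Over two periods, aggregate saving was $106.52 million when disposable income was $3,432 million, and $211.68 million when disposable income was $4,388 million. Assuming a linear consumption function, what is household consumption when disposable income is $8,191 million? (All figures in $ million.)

MPS = ΔS/ΔY = (211.68 − 106.52)/(4388 − 3432) = 105.16/956 = 0.11
MPC = 1 − MPS = 0.89
Autonomous saving = 106.52 − 0.11(3432) = -271, so a = 271
C = 271 + 0.89(8191) = 271 + 7289.99 = 7560.99

C = 7560.99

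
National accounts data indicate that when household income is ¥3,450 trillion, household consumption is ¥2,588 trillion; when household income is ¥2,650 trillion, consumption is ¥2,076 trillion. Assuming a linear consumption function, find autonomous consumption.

a = 380

MPC = ΔC/ΔY = (2588 − 2076)/(3450 − 2650) = 512/800 = 0.64
a = C − MPC·Y = 2076 − 0.64(2650) = 2076 − 1696 = 380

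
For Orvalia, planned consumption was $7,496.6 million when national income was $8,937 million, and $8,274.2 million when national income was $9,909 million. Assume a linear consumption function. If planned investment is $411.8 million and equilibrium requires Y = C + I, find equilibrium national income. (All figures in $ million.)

Y = 3794

MPC = (8274.2 − 7496.6)/(9909 − 8937) = 777.6/972 = 0.8
a = 7496.6 − 0.8(8937) = 347
Equilibrium: Y = 347 + 0.8Y + 411.8
0.2Y = 758.8, so Y = 758.8/0.2 = 3794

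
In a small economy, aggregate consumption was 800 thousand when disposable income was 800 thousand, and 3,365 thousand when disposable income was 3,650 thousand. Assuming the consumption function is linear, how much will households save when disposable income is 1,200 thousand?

MPC = (3365 − 800)/(3650 − 800) = 2565/2850 = 0.9
a = 800 − 0.9(800) = 800 − 720 = 80
C = 80 + 0.9(1200) = 1160
S = 1200 − 1160 = 40

S = 40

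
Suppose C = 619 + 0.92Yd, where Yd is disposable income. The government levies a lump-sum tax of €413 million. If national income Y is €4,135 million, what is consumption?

Yd = Y − T = 4135 − 413 = 3722
C = 619 + 0.92(3722) = 619 + 3424.24 = 4043.24

C = 4043.24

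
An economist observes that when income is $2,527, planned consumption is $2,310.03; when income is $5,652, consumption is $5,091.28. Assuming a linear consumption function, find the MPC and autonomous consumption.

MPC = ΔC/ΔY = (5091.28 − 2310.03)/(5652 − 2527) = 2781.25/3125 = 0.89
a = C − MPC·Y = 2310.03 − 0.89(2527) = 2310.03 − 2249.03 = 61

MPC = 0.89; a = 61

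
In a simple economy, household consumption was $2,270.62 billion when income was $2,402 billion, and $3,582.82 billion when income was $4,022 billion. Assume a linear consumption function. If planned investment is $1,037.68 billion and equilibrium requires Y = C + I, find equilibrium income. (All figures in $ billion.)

Y = 7172

MPC = (3582.82 − 2270.62)/(4022 − 2402) = 1312.2/1620 = 0.81
a = 2270.62 − 0.81(2402) = 325
Equilibrium: Y = 325 + 0.81Y + 1037.68
0.19Y = 1362.68, so Y = 1362.68/0.19 = 7172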